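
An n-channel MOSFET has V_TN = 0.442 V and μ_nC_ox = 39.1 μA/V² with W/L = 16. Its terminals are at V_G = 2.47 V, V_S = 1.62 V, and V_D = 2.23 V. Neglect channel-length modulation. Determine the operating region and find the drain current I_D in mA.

V_GS = V_G − V_S = 2.47 − 1.62 = 0.85 V; V_DS = V_D − V_S = 2.23 − 1.62 = 0.61 V.
k_n = μ_nC_ox · (W/L) = 0.6256 mA/V².
V_ov = V_GS − V_TN = 0.85 − 0.442 = 0.408 V.
Since V_DS = 0.61 V ≥ V_ov = 0.408 V, the device is in saturation.
I_D = ½ k_n V_ov² = 0.5 × 0.6256 × 0.408² = 0.0521 mA.

Saturation; I_D = 0.0521 mA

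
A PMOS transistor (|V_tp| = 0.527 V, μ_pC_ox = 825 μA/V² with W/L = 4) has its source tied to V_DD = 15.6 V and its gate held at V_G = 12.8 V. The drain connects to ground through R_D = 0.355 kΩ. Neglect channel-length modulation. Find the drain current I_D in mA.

V_SG = V_DD − V_G = 15.6 − 12.8 = 2.8 V, so V_ov = 2.8 − 0.527 = 2.27 V.
k_p = μ_pC_ox · (W/L) = 3.3 mA/V².
Assume saturation: I_D = ½ k_p V_ov² = 0.5 × 3.3 × 2.27² = 8.52 mA, giving V_SD = V_DD − I_D R_D = 15.6 − 8.52 × 0.355 = 12.6 V.
V_SD = 12.6 V ≥ V_ov = 2.27 V, confirming saturation.

I_D = 8.52 mA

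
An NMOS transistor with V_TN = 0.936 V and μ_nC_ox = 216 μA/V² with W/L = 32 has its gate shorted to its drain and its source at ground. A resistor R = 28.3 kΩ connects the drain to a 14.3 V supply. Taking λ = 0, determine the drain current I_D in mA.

I_D = 0.459 mA

With gate tied to drain, V_GS = V_DS ≥ V_GS − V_TN, so the device is in saturation.
k_n = μ_nC_ox · (W/L) = 6.912 mA/V².
KCL at the drain: ½ k_n (V_GS − V_TN)² = (V_DD − V_GS)/R.
Let x = V_GS − 0.936. Then 97.8 x² + x − 13.36 = 0, giving x = 0.365 V (positive root), so V_GS = 1.3 V.
I_D = (V_DD − V_GS)/R = (14.3 − 1.3) / 28.3 = 0.459 mA.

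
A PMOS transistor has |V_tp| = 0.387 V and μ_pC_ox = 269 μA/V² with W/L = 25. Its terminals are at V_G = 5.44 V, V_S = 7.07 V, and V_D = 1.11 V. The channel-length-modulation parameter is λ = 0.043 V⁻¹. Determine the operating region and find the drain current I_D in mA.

Saturation; I_D = 6.53 mA

V_SG = V_S − V_G = 7.07 − 5.44 = 1.63 V; V_SD = V_S − V_D = 7.07 − 1.11 = 5.96 V.
k_p = μ_pC_ox · (W/L) = 6.725 mA/V².
V_ov = V_SG − |V_tp| = 1.63 − 0.387 = 1.24 V.
Since V_SD = 5.96 V ≥ V_ov = 1.24 V, the device is in saturation.
I_D = ½ k_p V_ov² (1 + λ V_SD) = 0.5 × 6.725 × 1.24² × (1 + 0.043 × 5.96) = 6.53 mA.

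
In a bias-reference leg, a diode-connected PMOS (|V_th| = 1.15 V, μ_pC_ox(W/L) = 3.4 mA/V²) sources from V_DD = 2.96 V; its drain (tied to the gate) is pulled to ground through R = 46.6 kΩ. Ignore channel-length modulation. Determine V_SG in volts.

V_SG = 1.29 V

With gate tied to drain, V_SG = V_SD ≥ V_SG − |V_th|, so the device is in saturation.
KCL at the drain: ½ k_p (V_SG − |V_th|)² = (V_DD − V_SG)/R.
Let x = V_SG − 1.15. Then 79.2 x² + x − 1.81 = 0, giving x = 0.145 V (positive root), so V_SG = 1.29 V.
I_D = (V_DD − V_SG)/R = (2.96 − 1.29) / 46.6 = 0.0357 mA.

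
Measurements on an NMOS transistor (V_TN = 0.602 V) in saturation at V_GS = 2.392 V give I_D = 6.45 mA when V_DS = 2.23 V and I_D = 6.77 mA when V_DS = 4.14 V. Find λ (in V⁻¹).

λ = 0.0276 V⁻¹

With V_GS fixed, I_D ∝ (1 + λ V_DS) in saturation, so I_D2/I_D1 = (1 + λ V_DS2)/(1 + λ V_DS1).
6.77/6.45 = 1.05 = (1 + 4.14 λ)/(1 + 2.23 λ).
Solving: λ (I_D1 V_DS2 − I_D2 V_DS1) = I_D2 − I_D1, so λ = (6.77 − 6.45) / (6.45 × 4.14 − 6.77 × 2.23) = 0.32 / 11.6 = 0.0276 V⁻¹.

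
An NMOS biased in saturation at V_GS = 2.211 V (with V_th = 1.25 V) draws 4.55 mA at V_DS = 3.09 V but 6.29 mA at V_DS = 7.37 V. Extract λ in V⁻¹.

With V_GS fixed, I_D ∝ (1 + λ V_DS) in saturation, so I_D2/I_D1 = (1 + λ V_DS2)/(1 + λ V_DS1).
6.29/4.55 = 1.382 = (1 + 7.37 λ)/(1 + 3.09 λ).
Solving: λ (I_D1 V_DS2 − I_D2 V_DS1) = I_D2 − I_D1, so λ = (6.29 − 4.55) / (4.55 × 7.37 − 6.29 × 3.09) = 1.74 / 14.1 = 0.123 V⁻¹.

λ = 0.123 V⁻¹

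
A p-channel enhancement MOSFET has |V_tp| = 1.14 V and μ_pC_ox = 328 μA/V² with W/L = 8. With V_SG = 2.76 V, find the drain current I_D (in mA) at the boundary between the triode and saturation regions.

At the boundary V_SD = V_ov = V_SG − |V_tp| = 2.76 − 1.14 = 1.62 V.
k_p = μ_pC_ox · (W/L) = 2.624 mA/V².
I_D = ½ k_p V_ov² = 0.5 × 2.624 × 1.62² = 3.44 mA.

I_D = 3.44 mA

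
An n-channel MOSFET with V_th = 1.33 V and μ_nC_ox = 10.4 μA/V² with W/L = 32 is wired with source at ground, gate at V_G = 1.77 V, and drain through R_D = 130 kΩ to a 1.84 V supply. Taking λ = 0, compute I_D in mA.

V_GS = V_G = 1.77 V, so V_ov = 1.77 − 1.33 = 0.44 V.
k_n = μ_nC_ox · (W/L) = 0.3328 mA/V².
Assume saturation: I_D = ½ k_n V_ov² = 0.5 × 0.3328 × 0.44² = 0.0322 mA, giving V_DS = V_DD − I_D R_D = 1.84 − 0.0322 × 130 = -2.35 V.
But -2.35 V < V_ov = 0.44 V, so the device is actually in triode.
In triode I_D = k_n[V_ov V_DS − ½ V_DS²] and I_D = (V_DD − V_DS)/R_D. Equating: 21.6 V_DS² − 20.04 V_DS + 1.84 = 0, giving V_DS = 0.103 V (the root below V_ov).
I_D = (1.84 − 0.103) / 130 = 0.0134 mA.

I_D = 0.0134 mA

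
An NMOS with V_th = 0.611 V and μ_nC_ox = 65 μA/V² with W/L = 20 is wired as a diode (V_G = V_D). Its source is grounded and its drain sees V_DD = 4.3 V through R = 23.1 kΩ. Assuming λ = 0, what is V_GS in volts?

With gate tied to drain, V_GS = V_DS ≥ V_GS − V_th, so the device is in saturation.
k_n = μ_nC_ox · (W/L) = 1.3 mA/V².
KCL at the drain: ½ k_n (V_GS − V_th)² = (V_DD − V_GS)/R.
Let x = V_GS − 0.611. Then 15 x² + x − 3.689 = 0, giving x = 0.463 V (positive root), so V_GS = 1.07 V.
I_D = (V_DD − V_GS)/R = (4.3 − 1.07) / 23.1 = 0.14 mA.

V_GS = 1.07 V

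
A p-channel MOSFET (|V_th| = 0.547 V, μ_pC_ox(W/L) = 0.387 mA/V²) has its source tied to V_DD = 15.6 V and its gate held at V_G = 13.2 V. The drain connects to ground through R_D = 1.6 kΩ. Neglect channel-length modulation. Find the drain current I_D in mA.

I_D = 0.664 mA

V_SG = V_DD − V_G = 15.6 − 13.2 = 2.4 V, so V_ov = 2.4 − 0.547 = 1.85 V.
Assume saturation: I_D = ½ k_p V_ov² = 0.5 × 0.387 × 1.85² = 0.664 mA, giving V_SD = V_DD − I_D R_D = 15.6 − 0.664 × 1.6 = 14.5 V.
V_SD = 14.5 V ≥ V_ov = 1.85 V, confirming saturation.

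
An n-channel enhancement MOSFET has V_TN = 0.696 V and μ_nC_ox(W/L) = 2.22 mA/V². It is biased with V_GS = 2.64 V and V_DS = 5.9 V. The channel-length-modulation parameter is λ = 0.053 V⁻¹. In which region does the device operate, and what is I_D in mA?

Saturation; I_D = 5.51 mA

V_ov = V_GS − V_TN = 2.64 − 0.696 = 1.94 V.
Since V_DS = 5.9 V ≥ V_ov = 1.94 V, the device is in saturation.
I_D = ½ k_n V_ov² (1 + λ V_DS) = 0.5 × 2.22 × 1.94² × (1 + 0.053 × 5.9) = 5.51 mA.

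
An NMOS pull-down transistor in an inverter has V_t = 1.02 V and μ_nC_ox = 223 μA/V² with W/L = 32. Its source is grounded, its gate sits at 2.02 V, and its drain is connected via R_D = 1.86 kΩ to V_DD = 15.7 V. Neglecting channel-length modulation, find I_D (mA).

V_GS = V_G = 2.02 V, so V_ov = 2.02 − 1.02 = 1 V.
k_n = μ_nC_ox · (W/L) = 7.136 mA/V².
Assume saturation: I_D = ½ k_n V_ov² = 0.5 × 7.136 × 1² = 3.57 mA, giving V_DS = V_DD − I_D R_D = 15.7 − 3.57 × 1.86 = 9.06 V.
V_DS = 9.06 V ≥ V_ov = 1 V, confirming saturation.

I_D = 3.57 mA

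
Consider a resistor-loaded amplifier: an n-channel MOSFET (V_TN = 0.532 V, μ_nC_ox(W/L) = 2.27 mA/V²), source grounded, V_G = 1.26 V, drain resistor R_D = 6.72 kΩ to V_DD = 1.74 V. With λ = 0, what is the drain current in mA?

V_GS = V_G = 1.26 V, so V_ov = 1.26 − 0.532 = 0.728 V.
Assume saturation: I_D = ½ k_n V_ov² = 0.5 × 2.27 × 0.728² = 0.602 mA, giving V_DS = V_DD − I_D R_D = 1.74 − 0.602 × 6.72 = -2.3 V.
But -2.3 V < V_ov = 0.728 V, so the device is actually in triode.
In triode I_D = k_n[V_ov V_DS − ½ V_DS²] and I_D = (V_DD − V_DS)/R_D. Equating: 7.63 V_DS² − 12.11 V_DS + 1.74 = 0, giving V_DS = 0.16 V (the root below V_ov).
I_D = (1.74 − 0.16) / 6.72 = 0.235 mA.

I_D = 0.235 mA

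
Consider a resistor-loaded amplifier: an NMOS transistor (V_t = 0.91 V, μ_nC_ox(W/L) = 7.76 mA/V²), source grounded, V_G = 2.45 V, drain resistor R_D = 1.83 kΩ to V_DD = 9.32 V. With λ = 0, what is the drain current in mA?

V_GS = V_G = 2.45 V, so V_ov = 2.45 − 0.91 = 1.54 V.
Assume saturation: I_D = ½ k_n V_ov² = 0.5 × 7.76 × 1.54² = 9.2 mA, giving V_DS = V_DD − I_D R_D = 9.32 − 9.2 × 1.83 = -7.52 V.
But -7.52 V < V_ov = 1.54 V, so the device is actually in triode.
In triode I_D = k_n[V_ov V_DS − ½ V_DS²] and I_D = (V_DD − V_DS)/R_D. Equating: 7.1 V_DS² − 22.87 V_DS + 9.32 = 0, giving V_DS = 0.479 V (the root below V_ov).
I_D = (9.32 − 0.479) / 1.83 = 4.83 mA.

I_D = 4.83 mA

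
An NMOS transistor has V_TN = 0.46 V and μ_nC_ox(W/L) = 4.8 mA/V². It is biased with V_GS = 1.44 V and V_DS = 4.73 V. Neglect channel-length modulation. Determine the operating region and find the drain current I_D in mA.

Saturation; I_D = 2.30 mA

V_ov = V_GS − V_TN = 1.44 − 0.46 = 0.98 V.
Since V_DS = 4.73 V ≥ V_ov = 0.98 V, the device is in saturation.
I_D = ½ k_n V_ov² = 0.5 × 4.8 × 0.98² = 2.3 mA.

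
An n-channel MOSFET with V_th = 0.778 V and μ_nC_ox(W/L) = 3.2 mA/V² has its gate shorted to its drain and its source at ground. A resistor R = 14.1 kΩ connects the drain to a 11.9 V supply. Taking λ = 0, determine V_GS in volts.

With gate tied to drain, V_GS = V_DS ≥ V_GS − V_th, so the device is in saturation.
KCL at the drain: ½ k_n (V_GS − V_th)² = (V_DD − V_GS)/R.
Let x = V_GS − 0.778. Then 22.6 x² + x − 11.12 = 0, giving x = 0.68 V (positive root), so V_GS = 1.46 V.
I_D = (V_DD − V_GS)/R = (11.9 − 1.46) / 14.1 = 0.741 mA.

V_GS = 1.46 V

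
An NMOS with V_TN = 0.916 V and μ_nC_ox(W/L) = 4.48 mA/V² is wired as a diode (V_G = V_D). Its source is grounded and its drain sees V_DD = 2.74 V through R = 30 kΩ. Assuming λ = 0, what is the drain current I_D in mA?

With gate tied to drain, V_GS = V_DS ≥ V_GS − V_TN, so the device is in saturation.
KCL at the drain: ½ k_n (V_GS − V_TN)² = (V_DD − V_GS)/R.
Let x = V_GS − 0.916. Then 67.2 x² + x − 1.824 = 0, giving x = 0.157 V (positive root), so V_GS = 1.07 V.
I_D = (V_DD − V_GS)/R = (2.74 − 1.07) / 30 = 0.0556 mA.

I_D = 0.0556 mA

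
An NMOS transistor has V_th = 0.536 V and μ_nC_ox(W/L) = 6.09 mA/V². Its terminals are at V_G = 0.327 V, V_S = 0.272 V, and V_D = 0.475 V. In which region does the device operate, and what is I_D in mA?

Cutoff; I_D = 0 mA

V_GS = V_G − V_S = 0.327 − 0.272 = 0.055 V; V_DS = V_D − V_S = 0.475 − 0.272 = 0.203 V.
V_GS = 0.055 V < V_th = 0.536 V, so the transistor is in cutoff.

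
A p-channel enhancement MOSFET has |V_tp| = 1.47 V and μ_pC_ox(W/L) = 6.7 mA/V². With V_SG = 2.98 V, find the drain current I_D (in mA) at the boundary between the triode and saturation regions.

I_D = 7.64 mA

At the boundary V_SD = V_ov = V_SG − |V_tp| = 2.98 − 1.47 = 1.51 V.
I_D = ½ k_p V_ov² = 0.5 × 6.7 × 1.51² = 7.64 mA.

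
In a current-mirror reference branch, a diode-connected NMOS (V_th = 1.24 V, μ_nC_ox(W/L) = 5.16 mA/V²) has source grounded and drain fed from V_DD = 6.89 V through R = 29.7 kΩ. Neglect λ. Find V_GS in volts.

V_GS = 1.51 V

With gate tied to drain, V_GS = V_DS ≥ V_GS − V_th, so the device is in saturation.
KCL at the drain: ½ k_n (V_GS − V_th)² = (V_DD − V_GS)/R.
Let x = V_GS − 1.24. Then 76.6 x² + x − 5.65 = 0, giving x = 0.265 V (positive root), so V_GS = 1.51 V.
I_D = (V_DD − V_GS)/R = (6.89 − 1.51) / 29.7 = 0.181 mA.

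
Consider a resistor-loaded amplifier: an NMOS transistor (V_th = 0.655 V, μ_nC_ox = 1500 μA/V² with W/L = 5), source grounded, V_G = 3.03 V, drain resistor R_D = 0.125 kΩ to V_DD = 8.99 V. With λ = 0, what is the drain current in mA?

V_GS = V_G = 3.03 V, so V_ov = 3.03 − 0.655 = 2.38 V.
k_n = μ_nC_ox · (W/L) = 7.5 mA/V².
Assume saturation: I_D = ½ k_n V_ov² = 0.5 × 7.5 × 2.38² = 21.2 mA, giving V_DS = V_DD − I_D R_D = 8.99 − 21.2 × 0.125 = 6.35 V.
V_DS = 6.35 V ≥ V_ov = 2.38 V, confirming saturation.

I_D = 21.2 mA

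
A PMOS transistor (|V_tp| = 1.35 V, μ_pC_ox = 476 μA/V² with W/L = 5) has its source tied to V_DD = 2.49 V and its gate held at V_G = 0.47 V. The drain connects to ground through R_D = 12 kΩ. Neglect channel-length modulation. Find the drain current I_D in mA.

V_SG = V_DD − V_G = 2.49 − 0.47 = 2.02 V, so V_ov = 2.02 − 1.35 = 0.67 V.
k_p = μ_pC_ox · (W/L) = 2.38 mA/V².
Assume saturation: I_D = ½ k_p V_ov² = 0.5 × 2.38 × 0.67² = 0.534 mA, giving V_SD = V_DD − I_D R_D = 2.49 − 0.534 × 12 = -3.92 V.
But -3.92 V < V_ov = 0.67 V, so the device is actually in triode.
In triode I_D = k_p[V_ov V_SD − ½ V_SD²] and I_D = (V_DD − V_SD)/R_D. Equating: 14.3 V_SD² − 20.14 V_SD + 2.49 = 0, giving V_SD = 0.137 V (the root below V_ov).
I_D = (2.49 − 0.137) / 12 = 0.196 mA.

I_D = 0.196 mA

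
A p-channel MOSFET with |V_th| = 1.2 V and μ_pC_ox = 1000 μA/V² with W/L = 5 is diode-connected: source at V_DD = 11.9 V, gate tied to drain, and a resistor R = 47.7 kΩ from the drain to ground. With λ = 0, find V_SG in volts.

With gate tied to drain, V_SG = V_SD ≥ V_SG − |V_th|, so the device is in saturation.
k_p = μ_pC_ox · (W/L) = 5 mA/V².
KCL at the drain: ½ k_p (V_SG − |V_th|)² = (V_DD − V_SG)/R.
Let x = V_SG − 1.2. Then 119 x² + x − 10.7 = 0, giving x = 0.295 V (positive root), so V_SG = 1.5 V.
I_D = (V_DD − V_SG)/R = (11.9 − 1.5) / 47.7 = 0.218 mA.

V_SG = 1.50 V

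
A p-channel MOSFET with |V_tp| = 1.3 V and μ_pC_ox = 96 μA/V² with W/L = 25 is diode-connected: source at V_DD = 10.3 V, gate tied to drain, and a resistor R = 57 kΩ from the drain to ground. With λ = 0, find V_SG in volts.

V_SG = 1.66 V

With gate tied to drain, V_SG = V_SD ≥ V_SG − |V_tp|, so the device is in saturation.
k_p = μ_pC_ox · (W/L) = 2.4 mA/V².
KCL at the drain: ½ k_p (V_SG − |V_tp|)² = (V_DD − V_SG)/R.
Let x = V_SG − 1.3. Then 68.4 x² + x − 9 = 0, giving x = 0.356 V (positive root), so V_SG = 1.66 V.
I_D = (V_DD − V_SG)/R = (10.3 − 1.66) / 57 = 0.152 mA.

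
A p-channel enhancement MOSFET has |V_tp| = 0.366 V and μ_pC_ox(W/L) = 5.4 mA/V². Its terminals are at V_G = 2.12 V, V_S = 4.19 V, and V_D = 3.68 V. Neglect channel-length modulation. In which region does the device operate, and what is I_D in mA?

Triode; I_D = 3.99 mA

V_SG = V_S − V_G = 4.19 − 2.12 = 2.07 V; V_SD = V_S − V_D = 4.19 − 3.68 = 0.51 V.
V_ov = V_SG − |V_tp| = 2.07 − 0.366 = 1.7 V.
Since V_SD = 0.51 V < V_ov = 1.7 V, the device is in the triode region.
I_D = k_p [V_ov · V_SD − ½ V_SD²] = 5.4 × [1.7 × 0.51 − 0.5 × 0.51²] = 3.99 mA.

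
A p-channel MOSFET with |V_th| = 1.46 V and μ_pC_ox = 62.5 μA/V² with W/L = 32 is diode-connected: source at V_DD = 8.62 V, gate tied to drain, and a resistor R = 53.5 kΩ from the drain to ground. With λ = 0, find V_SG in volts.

V_SG = 1.82 V

With gate tied to drain, V_SG = V_SD ≥ V_SG − |V_th|, so the device is in saturation.
k_p = μ_pC_ox · (W/L) = 2 mA/V².
KCL at the drain: ½ k_p (V_SG − |V_th|)² = (V_DD − V_SG)/R.
Let x = V_SG − 1.46. Then 53.5 x² + x − 7.16 = 0, giving x = 0.357 V (positive root), so V_SG = 1.82 V.
I_D = (V_DD − V_SG)/R = (8.62 − 1.82) / 53.5 = 0.127 mA.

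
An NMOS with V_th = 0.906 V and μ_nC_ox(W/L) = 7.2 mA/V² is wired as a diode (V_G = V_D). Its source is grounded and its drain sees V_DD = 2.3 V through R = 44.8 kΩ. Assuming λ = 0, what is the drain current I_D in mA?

I_D = 0.0291 mA

With gate tied to drain, V_GS = V_DS ≥ V_GS − V_th, so the device is in saturation.
KCL at the drain: ½ k_n (V_GS − V_th)² = (V_DD − V_GS)/R.
Let x = V_GS − 0.906. Then 161 x² + x − 1.394 = 0, giving x = 0.0899 V (positive root), so V_GS = 0.996 V.
I_D = (V_DD − V_GS)/R = (2.3 − 0.996) / 44.8 = 0.0291 mA.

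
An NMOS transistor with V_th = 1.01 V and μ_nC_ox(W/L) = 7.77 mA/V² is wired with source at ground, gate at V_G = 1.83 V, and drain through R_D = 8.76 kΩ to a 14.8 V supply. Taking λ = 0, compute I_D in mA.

V_GS = V_G = 1.83 V, so V_ov = 1.83 − 1.01 = 0.82 V.
Assume saturation: I_D = ½ k_n V_ov² = 0.5 × 7.77 × 0.82² = 2.61 mA, giving V_DS = V_DD − I_D R_D = 14.8 − 2.61 × 8.76 = -8.08 V.
But -8.08 V < V_ov = 0.82 V, so the device is actually in triode.
In triode I_D = k_n[V_ov V_DS − ½ V_DS²] and I_D = (V_DD − V_DS)/R_D. Equating: 34 V_DS² − 56.81 V_DS + 14.8 = 0, giving V_DS = 0.323 V (the root below V_ov).
I_D = (14.8 − 0.323) / 8.76 = 1.65 mA.

I_D = 1.65 mA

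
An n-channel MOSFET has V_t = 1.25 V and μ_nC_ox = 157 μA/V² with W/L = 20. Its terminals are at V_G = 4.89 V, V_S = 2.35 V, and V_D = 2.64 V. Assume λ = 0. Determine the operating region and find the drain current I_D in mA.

Triode; I_D = 1.04 mA

V_GS = V_G − V_S = 4.89 − 2.35 = 2.54 V; V_DS = V_D − V_S = 2.64 − 2.35 = 0.29 V.
k_n = μ_nC_ox · (W/L) = 3.14 mA/V².
V_ov = V_GS − V_t = 2.54 − 1.25 = 1.29 V.
Since V_DS = 0.29 V < V_ov = 1.29 V, the device is in the triode region.
I_D = k_n [V_ov · V_DS − ½ V_DS²] = 3.14 × [1.29 × 0.29 − 0.5 × 0.29²] = 1.04 mA.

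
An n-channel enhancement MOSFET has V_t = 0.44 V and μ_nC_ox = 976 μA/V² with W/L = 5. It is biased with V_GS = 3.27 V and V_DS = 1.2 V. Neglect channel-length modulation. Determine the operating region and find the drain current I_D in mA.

k_n = μ_nC_ox · (W/L) = 4.88 mA/V².
V_ov = V_GS − V_t = 3.27 − 0.44 = 2.83 V.
Since V_DS = 1.2 V < V_ov = 2.83 V, the device is in the triode region.
I_D = k_n [V_ov · V_DS − ½ V_DS²] = 4.88 × [2.83 × 1.2 − 0.5 × 1.2²] = 13.1 mA.

Triode; I_D = 13.1 mA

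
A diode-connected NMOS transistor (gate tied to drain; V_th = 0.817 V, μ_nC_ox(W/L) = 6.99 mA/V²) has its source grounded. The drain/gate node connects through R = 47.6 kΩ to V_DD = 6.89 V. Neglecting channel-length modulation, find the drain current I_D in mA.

With gate tied to drain, V_GS = V_DS ≥ V_GS − V_th, so the device is in saturation.
KCL at the drain: ½ k_n (V_GS − V_th)² = (V_DD − V_GS)/R.
Let x = V_GS − 0.817. Then 166 x² + x − 6.073 = 0, giving x = 0.188 V (positive root), so V_GS = 1.01 V.
I_D = (V_DD − V_GS)/R = (6.89 − 1.01) / 47.6 = 0.124 mA.

I_D = 0.124 mA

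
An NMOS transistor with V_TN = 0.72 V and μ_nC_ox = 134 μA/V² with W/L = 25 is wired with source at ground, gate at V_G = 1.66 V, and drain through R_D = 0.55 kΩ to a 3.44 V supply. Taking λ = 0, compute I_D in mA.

I_D = 1.48 mA

V_GS = V_G = 1.66 V, so V_ov = 1.66 − 0.72 = 0.94 V.
k_n = μ_nC_ox · (W/L) = 3.35 mA/V².
Assume saturation: I_D = ½ k_n V_ov² = 0.5 × 3.35 × 0.94² = 1.48 mA, giving V_DS = V_DD − I_D R_D = 3.44 − 1.48 × 0.55 = 2.63 V.
V_DS = 2.63 V ≥ V_ov = 0.94 V, confirming saturation.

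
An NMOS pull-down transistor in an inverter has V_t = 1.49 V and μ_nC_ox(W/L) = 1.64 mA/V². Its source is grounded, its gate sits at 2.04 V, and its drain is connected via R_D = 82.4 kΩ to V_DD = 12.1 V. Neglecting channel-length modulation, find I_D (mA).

I_D = 0.144 mA

V_GS = V_G = 2.04 V, so V_ov = 2.04 − 1.49 = 0.55 V.
Assume saturation: I_D = ½ k_n V_ov² = 0.5 × 1.64 × 0.55² = 0.248 mA, giving V_DS = V_DD − I_D R_D = 12.1 − 0.248 × 82.4 = -8.34 V.
But -8.34 V < V_ov = 0.55 V, so the device is actually in triode.
In triode I_D = k_n[V_ov V_DS − ½ V_DS²] and I_D = (V_DD − V_DS)/R_D. Equating: 67.6 V_DS² − 75.32 V_DS + 12.1 = 0, giving V_DS = 0.195 V (the root below V_ov).
I_D = (12.1 − 0.195) / 82.4 = 0.144 mA.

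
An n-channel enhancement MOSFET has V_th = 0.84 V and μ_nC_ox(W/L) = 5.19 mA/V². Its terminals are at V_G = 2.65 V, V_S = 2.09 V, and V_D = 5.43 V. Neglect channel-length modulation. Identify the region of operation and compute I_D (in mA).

Cutoff; I_D = 0 mA

V_GS = V_G − V_S = 2.65 − 2.09 = 0.56 V; V_DS = V_D − V_S = 5.43 − 2.09 = 3.34 V.
V_GS = 0.56 V < V_th = 0.84 V, so the transistor is in cutoff.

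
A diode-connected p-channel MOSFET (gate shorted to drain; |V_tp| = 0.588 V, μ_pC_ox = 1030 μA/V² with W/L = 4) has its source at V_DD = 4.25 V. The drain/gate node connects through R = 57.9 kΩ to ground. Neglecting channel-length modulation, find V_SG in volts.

With gate tied to drain, V_SG = V_SD ≥ V_SG − |V_tp|, so the device is in saturation.
k_p = μ_pC_ox · (W/L) = 4.12 mA/V².
KCL at the drain: ½ k_p (V_SG − |V_tp|)² = (V_DD − V_SG)/R.
Let x = V_SG − 0.588. Then 119 x² + x − 3.662 = 0, giving x = 0.171 V (positive root), so V_SG = 0.759 V.
I_D = (V_DD − V_SG)/R = (4.25 − 0.759) / 57.9 = 0.0603 mA.

V_SG = 0.759 V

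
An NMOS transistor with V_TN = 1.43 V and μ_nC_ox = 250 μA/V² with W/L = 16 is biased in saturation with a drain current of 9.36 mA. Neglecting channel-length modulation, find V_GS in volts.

k_n = μ_nC_ox · (W/L) = 4 mA/V².
In saturation I_D = ½ k_n (V_GS − V_TN)², so V_GS − V_TN = √(2 I_D / k_n) = √(2 × 9.36 / 4) = 2.16 V.
V_GS = 1.43 + 2.16 = 3.59 V.

V_GS = 3.59 V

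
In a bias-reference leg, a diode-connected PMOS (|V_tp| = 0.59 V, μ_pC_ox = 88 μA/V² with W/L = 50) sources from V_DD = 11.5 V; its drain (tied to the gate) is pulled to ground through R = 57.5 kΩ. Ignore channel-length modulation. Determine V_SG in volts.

With gate tied to drain, V_SG = V_SD ≥ V_SG − |V_tp|, so the device is in saturation.
k_p = μ_pC_ox · (W/L) = 4.4 mA/V².
KCL at the drain: ½ k_p (V_SG − |V_tp|)² = (V_DD − V_SG)/R.
Let x = V_SG − 0.59. Then 127 x² + x − 10.91 = 0, giving x = 0.29 V (positive root), so V_SG = 0.88 V.
I_D = (V_DD − V_SG)/R = (11.5 − 0.88) / 57.5 = 0.185 mA.

V_SG = 0.880 V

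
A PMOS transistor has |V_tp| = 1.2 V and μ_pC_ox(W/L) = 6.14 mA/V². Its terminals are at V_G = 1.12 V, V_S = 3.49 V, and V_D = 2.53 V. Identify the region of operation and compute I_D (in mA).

Triode; I_D = 4.07 mA

V_SG = V_S − V_G = 3.49 − 1.12 = 2.37 V; V_SD = V_S − V_D = 3.49 − 2.53 = 0.96 V.
V_ov = V_SG − |V_tp| = 2.37 − 1.2 = 1.17 V.
Since V_SD = 0.96 V < V_ov = 1.17 V, the device is in the triode region.
I_D = k_p [V_ov · V_SD − ½ V_SD²] = 6.14 × [1.17 × 0.96 − 0.5 × 0.96²] = 4.07 mA.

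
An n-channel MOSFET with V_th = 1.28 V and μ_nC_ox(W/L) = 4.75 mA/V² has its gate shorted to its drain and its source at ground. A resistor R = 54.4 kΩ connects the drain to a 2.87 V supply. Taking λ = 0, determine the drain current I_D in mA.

With gate tied to drain, V_GS = V_DS ≥ V_GS − V_th, so the device is in saturation.
KCL at the drain: ½ k_n (V_GS − V_th)² = (V_DD − V_GS)/R.
Let x = V_GS − 1.28. Then 129 x² + x − 1.59 = 0, giving x = 0.107 V (positive root), so V_GS = 1.39 V.
I_D = (V_DD − V_GS)/R = (2.87 − 1.39) / 54.4 = 0.0273 mA.

I_D = 0.0273 mA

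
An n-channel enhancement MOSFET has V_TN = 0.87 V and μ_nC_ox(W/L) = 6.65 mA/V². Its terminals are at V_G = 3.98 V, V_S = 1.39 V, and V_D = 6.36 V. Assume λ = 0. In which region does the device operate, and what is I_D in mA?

V_GS = V_G − V_S = 3.98 − 1.39 = 2.59 V; V_DS = V_D − V_S = 6.36 − 1.39 = 4.97 V.
V_ov = V_GS − V_TN = 2.59 − 0.87 = 1.72 V.
Since V_DS = 4.97 V ≥ V_ov = 1.72 V, the device is in saturation.
I_D = ½ k_n V_ov² = 0.5 × 6.65 × 1.72² = 9.84 mA.

Saturation; I_D = 9.84 mA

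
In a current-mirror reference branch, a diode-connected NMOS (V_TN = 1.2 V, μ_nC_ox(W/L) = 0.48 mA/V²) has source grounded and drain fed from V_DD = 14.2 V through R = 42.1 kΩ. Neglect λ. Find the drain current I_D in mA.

I_D = 0.283 mA

With gate tied to drain, V_GS = V_DS ≥ V_GS − V_TN, so the device is in saturation.
KCL at the drain: ½ k_n (V_GS − V_TN)² = (V_DD − V_GS)/R.
Let x = V_GS − 1.2. Then 10.1 x² + x − 13 = 0, giving x = 1.09 V (positive root), so V_GS = 2.29 V.
I_D = (V_DD − V_GS)/R = (14.2 − 2.29) / 42.1 = 0.283 mA.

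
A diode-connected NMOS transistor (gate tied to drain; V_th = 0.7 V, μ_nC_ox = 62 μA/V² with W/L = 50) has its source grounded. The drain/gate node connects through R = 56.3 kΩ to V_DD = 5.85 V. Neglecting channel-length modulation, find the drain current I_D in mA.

I_D = 0.0873 mA

With gate tied to drain, V_GS = V_DS ≥ V_GS − V_th, so the device is in saturation.
k_n = μ_nC_ox · (W/L) = 3.1 mA/V².
KCL at the drain: ½ k_n (V_GS − V_th)² = (V_DD − V_GS)/R.
Let x = V_GS − 0.7. Then 87.3 x² + x − 5.15 = 0, giving x = 0.237 V (positive root), so V_GS = 0.937 V.
I_D = (V_DD − V_GS)/R = (5.85 − 0.937) / 56.3 = 0.0873 mA.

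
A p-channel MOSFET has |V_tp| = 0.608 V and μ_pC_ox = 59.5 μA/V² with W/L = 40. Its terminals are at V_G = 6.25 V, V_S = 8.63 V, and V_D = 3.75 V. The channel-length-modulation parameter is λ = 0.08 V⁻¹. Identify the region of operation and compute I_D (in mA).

V_SG = V_S − V_G = 8.63 − 6.25 = 2.38 V; V_SD = V_S − V_D = 8.63 − 3.75 = 4.88 V.
k_p = μ_pC_ox · (W/L) = 2.38 mA/V².
V_ov = V_SG − |V_tp| = 2.38 − 0.608 = 1.77 V.
Since V_SD = 4.88 V ≥ V_ov = 1.77 V, the device is in saturation.
I_D = ½ k_p V_ov² (1 + λ V_SD) = 0.5 × 2.38 × 1.77² × (1 + 0.08 × 4.88) = 5.2 mA.

Saturation; I_D = 5.20 mA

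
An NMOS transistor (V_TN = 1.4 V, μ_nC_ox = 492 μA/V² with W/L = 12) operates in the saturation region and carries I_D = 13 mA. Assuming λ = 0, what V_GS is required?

V_GS = 3.50 V

k_n = μ_nC_ox · (W/L) = 5.904 mA/V².
In saturation I_D = ½ k_n (V_GS − V_TN)², so V_GS − V_TN = √(2 I_D / k_n) = √(2 × 13 / 5.904) = 2.1 V.
V_GS = 1.4 + 2.1 = 3.5 V.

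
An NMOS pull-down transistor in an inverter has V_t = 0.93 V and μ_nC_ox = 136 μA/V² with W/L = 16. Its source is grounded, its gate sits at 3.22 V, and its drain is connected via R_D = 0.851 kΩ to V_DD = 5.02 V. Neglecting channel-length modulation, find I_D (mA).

V_GS = V_G = 3.22 V, so V_ov = 3.22 − 0.93 = 2.29 V.
k_n = μ_nC_ox · (W/L) = 2.176 mA/V².
Assume saturation: I_D = ½ k_n V_ov² = 0.5 × 2.176 × 2.29² = 5.71 mA, giving V_DS = V_DD − I_D R_D = 5.02 − 5.71 × 0.851 = 0.165 V.
But 0.165 V < V_ov = 2.29 V, so the device is actually in triode.
In triode I_D = k_n[V_ov V_DS − ½ V_DS²] and I_D = (V_DD − V_DS)/R_D. Equating: 0.926 V_DS² − 5.241 V_DS + 5.02 = 0, giving V_DS = 1.22 V (the root below V_ov).
I_D = (5.02 − 1.22) / 0.851 = 4.46 mA.

I_D = 4.46 mA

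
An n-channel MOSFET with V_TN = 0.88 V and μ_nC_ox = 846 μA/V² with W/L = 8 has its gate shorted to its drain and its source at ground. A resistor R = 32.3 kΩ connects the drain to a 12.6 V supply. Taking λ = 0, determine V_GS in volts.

With gate tied to drain, V_GS = V_DS ≥ V_GS − V_TN, so the device is in saturation.
k_n = μ_nC_ox · (W/L) = 6.768 mA/V².
KCL at the drain: ½ k_n (V_GS − V_TN)² = (V_DD − V_GS)/R.
Let x = V_GS − 0.88. Then 109 x² + x − 11.72 = 0, giving x = 0.323 V (positive root), so V_GS = 1.2 V.
I_D = (V_DD − V_GS)/R = (12.6 − 1.2) / 32.3 = 0.353 mA.

V_GS = 1.20 V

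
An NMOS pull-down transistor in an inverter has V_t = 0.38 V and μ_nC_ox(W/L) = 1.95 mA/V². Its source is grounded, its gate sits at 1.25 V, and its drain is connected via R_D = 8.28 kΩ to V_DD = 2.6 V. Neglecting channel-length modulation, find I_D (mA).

V_GS = V_G = 1.25 V, so V_ov = 1.25 − 0.38 = 0.87 V.
Assume saturation: I_D = ½ k_n V_ov² = 0.5 × 1.95 × 0.87² = 0.738 mA, giving V_DS = V_DD − I_D R_D = 2.6 − 0.738 × 8.28 = -3.51 V.
But -3.51 V < V_ov = 0.87 V, so the device is actually in triode.
In triode I_D = k_n[V_ov V_DS − ½ V_DS²] and I_D = (V_DD − V_DS)/R_D. Equating: 8.07 V_DS² − 15.05 V_DS + 2.6 = 0, giving V_DS = 0.193 V (the root below V_ov).
I_D = (2.6 − 0.193) / 8.28 = 0.291 mA.

I_D = 0.291 mA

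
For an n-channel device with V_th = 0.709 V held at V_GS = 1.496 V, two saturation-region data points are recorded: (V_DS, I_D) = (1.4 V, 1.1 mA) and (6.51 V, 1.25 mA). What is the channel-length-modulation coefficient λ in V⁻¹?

λ = 0.0277 V⁻¹

With V_GS fixed, I_D ∝ (1 + λ V_DS) in saturation, so I_D2/I_D1 = (1 + λ V_DS2)/(1 + λ V_DS1).
1.25/1.1 = 1.136 = (1 + 6.51 λ)/(1 + 1.4 λ).
Solving: λ (I_D1 V_DS2 − I_D2 V_DS1) = I_D2 − I_D1, so λ = (1.25 − 1.1) / (1.1 × 6.51 − 1.25 × 1.4) = 0.15 / 5.41 = 0.0277 V⁻¹.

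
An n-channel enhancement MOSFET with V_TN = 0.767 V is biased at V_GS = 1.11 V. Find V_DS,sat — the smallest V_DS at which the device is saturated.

The boundary between triode and saturation is V_DS = V_GS − V_TN = V_ov.
V_ov = 1.11 − 0.767 = 0.343 V.

V_DS,sat = 0.343 V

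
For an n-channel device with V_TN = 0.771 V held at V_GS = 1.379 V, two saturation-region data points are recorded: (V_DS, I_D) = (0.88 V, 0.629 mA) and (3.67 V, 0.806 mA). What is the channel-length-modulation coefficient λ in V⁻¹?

λ = 0.111 V⁻¹

With V_GS fixed, I_D ∝ (1 + λ V_DS) in saturation, so I_D2/I_D1 = (1 + λ V_DS2)/(1 + λ V_DS1).
0.806/0.629 = 1.281 = (1 + 3.67 λ)/(1 + 0.88 λ).
Solving: λ (I_D1 V_DS2 − I_D2 V_DS1) = I_D2 − I_D1, so λ = (0.806 − 0.629) / (0.629 × 3.67 − 0.806 × 0.88) = 0.177 / 1.6 = 0.111 V⁻¹.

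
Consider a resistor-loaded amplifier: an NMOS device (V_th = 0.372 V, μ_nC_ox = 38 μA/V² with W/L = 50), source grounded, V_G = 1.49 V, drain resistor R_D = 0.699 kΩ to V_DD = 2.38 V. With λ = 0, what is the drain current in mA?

I_D = 1.19 mA

V_GS = V_G = 1.49 V, so V_ov = 1.49 − 0.372 = 1.12 V.
k_n = μ_nC_ox · (W/L) = 1.9 mA/V².
Assume saturation: I_D = ½ k_n V_ov² = 0.5 × 1.9 × 1.12² = 1.19 mA, giving V_DS = V_DD − I_D R_D = 2.38 − 1.19 × 0.699 = 1.55 V.
V_DS = 1.55 V ≥ V_ov = 1.12 V, confirming saturation.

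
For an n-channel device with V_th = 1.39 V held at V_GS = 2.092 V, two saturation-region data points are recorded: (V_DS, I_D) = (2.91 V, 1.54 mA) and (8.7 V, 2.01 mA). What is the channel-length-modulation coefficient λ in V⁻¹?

With V_GS fixed, I_D ∝ (1 + λ V_DS) in saturation, so I_D2/I_D1 = (1 + λ V_DS2)/(1 + λ V_DS1).
2.01/1.54 = 1.305 = (1 + 8.7 λ)/(1 + 2.91 λ).
Solving: λ (I_D1 V_DS2 − I_D2 V_DS1) = I_D2 − I_D1, so λ = (2.01 − 1.54) / (1.54 × 8.7 − 2.01 × 2.91) = 0.47 / 7.55 = 0.0623 V⁻¹.

λ = 0.0623 V⁻¹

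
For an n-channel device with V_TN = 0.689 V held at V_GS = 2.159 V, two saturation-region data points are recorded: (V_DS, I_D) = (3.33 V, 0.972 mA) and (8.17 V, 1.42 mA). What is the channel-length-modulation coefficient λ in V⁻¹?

λ = 0.139 V⁻¹

With V_GS fixed, I_D ∝ (1 + λ V_DS) in saturation, so I_D2/I_D1 = (1 + λ V_DS2)/(1 + λ V_DS1).
1.42/0.972 = 1.461 = (1 + 8.17 λ)/(1 + 3.33 λ).
Solving: λ (I_D1 V_DS2 − I_D2 V_DS1) = I_D2 − I_D1, so λ = (1.42 − 0.972) / (0.972 × 8.17 − 1.42 × 3.33) = 0.448 / 3.21 = 0.139 V⁻¹.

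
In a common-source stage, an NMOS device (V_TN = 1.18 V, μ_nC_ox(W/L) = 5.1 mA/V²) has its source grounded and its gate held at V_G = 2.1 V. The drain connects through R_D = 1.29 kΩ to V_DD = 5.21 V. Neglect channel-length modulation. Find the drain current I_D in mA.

I_D = 2.16 mA

V_GS = V_G = 2.1 V, so V_ov = 2.1 − 1.18 = 0.92 V.
Assume saturation: I_D = ½ k_n V_ov² = 0.5 × 5.1 × 0.92² = 2.16 mA, giving V_DS = V_DD − I_D R_D = 5.21 − 2.16 × 1.29 = 2.43 V.
V_DS = 2.43 V ≥ V_ov = 0.92 V, confirming saturation.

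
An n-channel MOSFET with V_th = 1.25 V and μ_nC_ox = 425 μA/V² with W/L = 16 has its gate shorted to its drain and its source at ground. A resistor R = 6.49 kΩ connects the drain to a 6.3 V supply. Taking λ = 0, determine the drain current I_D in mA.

With gate tied to drain, V_GS = V_DS ≥ V_GS − V_th, so the device is in saturation.
k_n = μ_nC_ox · (W/L) = 6.8 mA/V².
KCL at the drain: ½ k_n (V_GS − V_th)² = (V_DD − V_GS)/R.
Let x = V_GS − 1.25. Then 22.1 x² + x − 5.05 = 0, giving x = 0.456 V (positive root), so V_GS = 1.71 V.
I_D = (V_DD − V_GS)/R = (6.3 − 1.71) / 6.49 = 0.708 mA.

I_D = 0.708 mA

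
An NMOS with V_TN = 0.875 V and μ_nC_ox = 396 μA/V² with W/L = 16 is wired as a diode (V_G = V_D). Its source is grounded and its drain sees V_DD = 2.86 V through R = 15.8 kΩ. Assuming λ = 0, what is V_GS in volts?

With gate tied to drain, V_GS = V_DS ≥ V_GS − V_TN, so the device is in saturation.
k_n = μ_nC_ox · (W/L) = 6.336 mA/V².
KCL at the drain: ½ k_n (V_GS − V_TN)² = (V_DD − V_GS)/R.
Let x = V_GS − 0.875. Then 50.1 x² + x − 1.985 = 0, giving x = 0.189 V (positive root), so V_GS = 1.06 V.
I_D = (V_DD − V_GS)/R = (2.86 − 1.06) / 15.8 = 0.114 mA.

V_GS = 1.06 V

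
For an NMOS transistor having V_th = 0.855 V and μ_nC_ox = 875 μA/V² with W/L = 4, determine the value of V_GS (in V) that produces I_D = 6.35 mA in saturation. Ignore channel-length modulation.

V_GS = 2.76 V

k_n = μ_nC_ox · (W/L) = 3.5 mA/V².
In saturation I_D = ½ k_n (V_GS − V_th)², so V_GS − V_th = √(2 I_D / k_n) = √(2 × 6.35 / 3.5) = 1.9 V.
V_GS = 0.855 + 1.9 = 2.76 V.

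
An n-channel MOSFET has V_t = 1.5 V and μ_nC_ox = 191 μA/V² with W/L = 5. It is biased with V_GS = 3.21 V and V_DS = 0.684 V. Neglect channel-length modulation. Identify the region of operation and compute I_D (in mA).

Triode; I_D = 0.894 mA

k_n = μ_nC_ox · (W/L) = 0.955 mA/V².
V_ov = V_GS − V_t = 3.21 − 1.5 = 1.71 V.
Since V_DS = 0.684 V < V_ov = 1.71 V, the device is in the triode region.
I_D = k_n [V_ov · V_DS − ½ V_DS²] = 0.955 × [1.71 × 0.684 − 0.5 × 0.684²] = 0.894 mA.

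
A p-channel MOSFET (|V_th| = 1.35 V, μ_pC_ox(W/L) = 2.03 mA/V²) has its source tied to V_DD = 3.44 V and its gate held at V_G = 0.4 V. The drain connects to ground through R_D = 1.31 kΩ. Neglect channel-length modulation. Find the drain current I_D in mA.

I_D = 2.04 mA

V_SG = V_DD − V_G = 3.44 − 0.4 = 3.04 V, so V_ov = 3.04 − 1.35 = 1.69 V.
Assume saturation: I_D = ½ k_p V_ov² = 0.5 × 2.03 × 1.69² = 2.9 mA, giving V_SD = V_DD − I_D R_D = 3.44 − 2.9 × 1.31 = -0.358 V.
But -0.358 V < V_ov = 1.69 V, so the device is actually in triode.
In triode I_D = k_p[V_ov V_SD − ½ V_SD²] and I_D = (V_DD − V_SD)/R_D. Equating: 1.33 V_SD² − 5.494 V_SD + 3.44 = 0, giving V_SD = 0.769 V (the root below V_ov).
I_D = (3.44 − 0.769) / 1.31 = 2.04 mA.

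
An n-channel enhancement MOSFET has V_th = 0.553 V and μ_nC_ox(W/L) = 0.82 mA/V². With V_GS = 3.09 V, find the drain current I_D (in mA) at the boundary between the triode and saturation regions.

At the boundary V_DS = V_ov = V_GS − V_th = 3.09 − 0.553 = 2.54 V.
I_D = ½ k_n V_ov² = 0.5 × 0.82 × 2.54² = 2.64 mA.

I_D = 2.64 mA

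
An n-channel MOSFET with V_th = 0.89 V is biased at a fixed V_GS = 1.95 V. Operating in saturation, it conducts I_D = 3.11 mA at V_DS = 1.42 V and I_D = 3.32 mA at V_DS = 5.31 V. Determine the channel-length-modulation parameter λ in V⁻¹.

λ = 0.0178 V⁻¹

With V_GS fixed, I_D ∝ (1 + λ V_DS) in saturation, so I_D2/I_D1 = (1 + λ V_DS2)/(1 + λ V_DS1).
3.32/3.11 = 1.068 = (1 + 5.31 λ)/(1 + 1.42 λ).
Solving: λ (I_D1 V_DS2 − I_D2 V_DS1) = I_D2 − I_D1, so λ = (3.32 − 3.11) / (3.11 × 5.31 − 3.32 × 1.42) = 0.21 / 11.8 = 0.0178 V⁻¹.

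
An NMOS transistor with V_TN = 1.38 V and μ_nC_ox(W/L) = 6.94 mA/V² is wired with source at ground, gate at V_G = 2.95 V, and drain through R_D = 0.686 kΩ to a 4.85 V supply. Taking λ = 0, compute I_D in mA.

I_D = 6.03 mA

V_GS = V_G = 2.95 V, so V_ov = 2.95 − 1.38 = 1.57 V.
Assume saturation: I_D = ½ k_n V_ov² = 0.5 × 6.94 × 1.57² = 8.55 mA, giving V_DS = V_DD − I_D R_D = 4.85 − 8.55 × 0.686 = -1.02 V.
But -1.02 V < V_ov = 1.57 V, so the device is actually in triode.
In triode I_D = k_n[V_ov V_DS − ½ V_DS²] and I_D = (V_DD − V_DS)/R_D. Equating: 2.38 V_DS² − 8.475 V_DS + 4.85 = 0, giving V_DS = 0.717 V (the root below V_ov).
I_D = (4.85 − 0.717) / 0.686 = 6.03 mA.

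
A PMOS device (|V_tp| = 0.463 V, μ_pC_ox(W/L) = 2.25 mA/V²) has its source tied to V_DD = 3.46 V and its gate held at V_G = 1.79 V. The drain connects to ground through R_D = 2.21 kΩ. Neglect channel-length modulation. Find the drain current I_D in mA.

I_D = 1.28 mA

V_SG = V_DD − V_G = 3.46 − 1.79 = 1.67 V, so V_ov = 1.67 − 0.463 = 1.21 V.
Assume saturation: I_D = ½ k_p V_ov² = 0.5 × 2.25 × 1.21² = 1.64 mA, giving V_SD = V_DD − I_D R_D = 3.46 − 1.64 × 2.21 = -0.162 V.
But -0.162 V < V_ov = 1.21 V, so the device is actually in triode.
In triode I_D = k_p[V_ov V_SD − ½ V_SD²] and I_D = (V_DD − V_SD)/R_D. Equating: 2.49 V_SD² − 7.002 V_SD + 3.46 = 0, giving V_SD = 0.639 V (the root below V_ov).
I_D = (3.46 − 0.639) / 2.21 = 1.28 mA.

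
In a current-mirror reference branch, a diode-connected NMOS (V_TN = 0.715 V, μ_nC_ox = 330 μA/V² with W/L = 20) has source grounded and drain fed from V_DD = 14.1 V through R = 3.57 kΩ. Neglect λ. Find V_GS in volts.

V_GS = 1.74 V

With gate tied to drain, V_GS = V_DS ≥ V_GS − V_TN, so the device is in saturation.
k_n = μ_nC_ox · (W/L) = 6.6 mA/V².
KCL at the drain: ½ k_n (V_GS − V_TN)² = (V_DD − V_GS)/R.
Let x = V_GS − 0.715. Then 11.8 x² + x − 13.38 = 0, giving x = 1.02 V (positive root), so V_GS = 1.74 V.
I_D = (V_DD − V_GS)/R = (14.1 − 1.74) / 3.57 = 3.46 mA.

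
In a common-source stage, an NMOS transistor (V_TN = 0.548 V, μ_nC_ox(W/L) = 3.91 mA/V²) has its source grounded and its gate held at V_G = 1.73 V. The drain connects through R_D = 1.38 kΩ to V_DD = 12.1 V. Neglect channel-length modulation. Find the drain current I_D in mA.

V_GS = V_G = 1.73 V, so V_ov = 1.73 − 0.548 = 1.18 V.
Assume saturation: I_D = ½ k_n V_ov² = 0.5 × 3.91 × 1.18² = 2.73 mA, giving V_DS = V_DD − I_D R_D = 12.1 − 2.73 × 1.38 = 8.33 V.
V_DS = 8.33 V ≥ V_ov = 1.18 V, confirming saturation.

I_D = 2.73 mA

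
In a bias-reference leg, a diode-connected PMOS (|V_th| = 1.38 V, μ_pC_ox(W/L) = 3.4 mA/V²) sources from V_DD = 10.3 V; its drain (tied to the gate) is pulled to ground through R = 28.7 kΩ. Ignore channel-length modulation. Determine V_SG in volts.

With gate tied to drain, V_SG = V_SD ≥ V_SG − |V_th|, so the device is in saturation.
KCL at the drain: ½ k_p (V_SG − |V_th|)² = (V_DD − V_SG)/R.
Let x = V_SG − 1.38. Then 48.8 x² + x − 8.92 = 0, giving x = 0.417 V (positive root), so V_SG = 1.8 V.
I_D = (V_DD − V_SG)/R = (10.3 − 1.8) / 28.7 = 0.296 mA.

V_SG = 1.80 V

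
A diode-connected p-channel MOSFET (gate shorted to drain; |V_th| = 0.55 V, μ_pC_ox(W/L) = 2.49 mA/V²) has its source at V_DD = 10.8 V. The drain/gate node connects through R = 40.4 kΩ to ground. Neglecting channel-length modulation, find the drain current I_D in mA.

With gate tied to drain, V_SG = V_SD ≥ V_SG − |V_th|, so the device is in saturation.
KCL at the drain: ½ k_p (V_SG − |V_th|)² = (V_DD − V_SG)/R.
Let x = V_SG − 0.55. Then 50.3 x² + x − 10.25 = 0, giving x = 0.442 V (positive root), so V_SG = 0.992 V.
I_D = (V_DD − V_SG)/R = (10.8 − 0.992) / 40.4 = 0.243 mA.

I_D = 0.243 mA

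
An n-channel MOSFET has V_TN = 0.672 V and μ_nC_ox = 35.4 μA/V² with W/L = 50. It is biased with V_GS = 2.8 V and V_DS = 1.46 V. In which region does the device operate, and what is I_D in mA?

Triode; I_D = 3.61 mA

k_n = μ_nC_ox · (W/L) = 1.77 mA/V².
V_ov = V_GS − V_TN = 2.8 − 0.672 = 2.13 V.
Since V_DS = 1.46 V < V_ov = 2.13 V, the device is in the triode region.
I_D = k_n [V_ov · V_DS − ½ V_DS²] = 1.77 × [2.13 × 1.46 − 0.5 × 1.46²] = 3.61 mA.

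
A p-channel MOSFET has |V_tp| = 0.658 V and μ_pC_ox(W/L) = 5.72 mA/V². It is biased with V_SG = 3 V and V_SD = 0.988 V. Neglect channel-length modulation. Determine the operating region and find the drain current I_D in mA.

Triode; I_D = 10.4 mA

V_ov = V_SG − |V_tp| = 3 − 0.658 = 2.34 V.
Since V_SD = 0.988 V < V_ov = 2.34 V, the device is in the triode region.
I_D = k_p [V_ov · V_SD − ½ V_SD²] = 5.72 × [2.34 × 0.988 − 0.5 × 0.988²] = 10.4 mA.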